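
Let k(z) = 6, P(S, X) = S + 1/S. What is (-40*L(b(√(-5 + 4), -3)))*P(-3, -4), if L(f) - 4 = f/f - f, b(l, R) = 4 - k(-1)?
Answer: 2800/3 ≈ 933.33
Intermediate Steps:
P(S, X) = S + 1/S
b(l, R) = -2 (b(l, R) = 4 - 1*6 = 4 - 6 = -2)
L(f) = 5 - f (L(f) = 4 + (f/f - f) = 4 + (1 - f) = 5 - f)
(-40*L(b(√(-5 + 4), -3)))*P(-3, -4) = (-40*(5 - 1*(-2)))*(-3 + 1/(-3)) = (-40*(5 + 2))*(-3 - ⅓) = -40*7*(-10/3) = -280*(-10/3) = 2800/3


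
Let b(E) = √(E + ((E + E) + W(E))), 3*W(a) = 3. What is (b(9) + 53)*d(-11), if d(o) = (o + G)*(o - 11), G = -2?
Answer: 15158 + 572*√7 ≈ 16671.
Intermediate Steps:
W(a) = 1 (W(a) = (⅓)*3 = 1)
d(o) = (-11 + o)*(-2 + o) (d(o) = (o - 2)*(o - 11) = (-2 + o)*(-11 + o) = (-11 + o)*(-2 + o))
b(E) = √(1 + 3*E) (b(E) = √(E + ((E + E) + 1)) = √(E + (2*E + 1)) = √(E + (1 + 2*E)) = √(1 + 3*E))
(b(9) + 53)*d(-11) = (√(1 + 3*9) + 53)*(22 + (-11)² - 13*(-11)) = (√(1 + 27) + 53)*(22 + 121 + 143) = (√28 + 53)*286 = (2*√7 + 53)*286 = (53 + 2*√7)*286 = 15158 + 572*√7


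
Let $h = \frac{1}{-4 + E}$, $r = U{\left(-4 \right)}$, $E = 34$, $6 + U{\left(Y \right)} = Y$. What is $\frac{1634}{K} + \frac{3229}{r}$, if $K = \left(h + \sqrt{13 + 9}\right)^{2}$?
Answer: $- \frac{974575788829}{3920004010} - \frac{88236000 \sqrt{22}}{392000401} \approx -249.67$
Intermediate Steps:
$U{\left(Y \right)} = -6 + Y$
$r = -10$ ($r = -6 - 4 = -10$)
$h = \frac{1}{30}$ ($h = \frac{1}{-4 + 34} = \frac{1}{30} \approx 0.033333$)
$K = \left(\frac{1}{30} + \sqrt{22}\right)^{2}$ ($K = \left(\frac{1}{30} + \sqrt{13 + 9}\right)^{2} = \left(\frac{1}{30} + \sqrt{22}\right)^{2} \approx 22.314$)
$\frac{1634}{K} + \frac{3229}{r} = \frac{1634}{\frac{19801}{900} + \frac{\sqrt{22}}{15}} + \frac{3229}{-10} = \frac{1634}{\frac{19801}{900} + \frac{\sqrt{22}}{15}} + 3229 \left(- \frac{1}{10}\right) = \frac{1634}{\frac{19801}{900} + \frac{\sqrt{22}}{15}} - \frac{3229}{10} = - \frac{3229}{10} + \frac{1634}{\frac{19801}{900} + \frac{\sqrt{22}}{15}}$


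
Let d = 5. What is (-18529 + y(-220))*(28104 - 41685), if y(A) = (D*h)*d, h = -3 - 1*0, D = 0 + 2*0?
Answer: 251642349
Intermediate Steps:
D = 0 (D = 0 + 0 = 0)
h = -3 (h = -3 + 0 = -3)
y(A) = 0 (y(A) = (0*(-3))*5 = 0*5 = 0)
(-18529 + y(-220))*(28104 - 41685) = (-18529 + 0)*(28104 - 41685) = -18529*(-13581) = 251642349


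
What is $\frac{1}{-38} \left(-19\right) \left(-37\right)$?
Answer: $- \frac{37}{2} \approx -18.5$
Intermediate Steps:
$\frac{1}{-38} \left(-19\right) \left(-37\right) = \left(- \frac{1}{38}\right) \left(-19\right) \left(-37\right) = \frac{1}{2} \left(-37\right) = - \frac{37}{2}$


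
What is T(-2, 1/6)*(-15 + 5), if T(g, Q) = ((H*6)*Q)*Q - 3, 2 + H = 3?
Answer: 85/3 ≈ 28.333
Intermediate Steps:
H = 1 (H = -2 + 3 = 1)
T(g, Q) = -3 + 6*Q² (T(g, Q) = ((1*6)*Q)*Q - 3 = (6*Q)*Q - 3 = 6*Q² - 3 = -3 + 6*Q²)
T(-2, 1/6)*(-15 + 5) = (-3 + 6*(1/6)²)*(-15 + 5) = (-3 + 6*(⅙)²)*(-10) = (-3 + 6*(1/36))*(-10) = (-3 + ⅙)*(-10) = -17/6*(-10) = 85/3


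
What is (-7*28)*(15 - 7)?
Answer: -1568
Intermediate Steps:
(-7*28)*(15 - 7) = -196*8 = -1568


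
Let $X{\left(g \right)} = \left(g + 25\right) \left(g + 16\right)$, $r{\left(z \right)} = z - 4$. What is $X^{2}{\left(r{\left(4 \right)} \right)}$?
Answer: $160000$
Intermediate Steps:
$r{\left(z \right)} = -4 + z$
$X{\left(g \right)} = \left(16 + g\right) \left(25 + g\right)$ ($X{\left(g \right)} = \left(25 + g\right) \left(16 + g\right) = \left(16 + g\right) \left(25 + g\right)$)
$X^{2}{\left(r{\left(4 \right)} \right)} = \left(400 + \left(-4 + 4\right)^{2} + 41 \left(-4 + 4\right)\right)^{2} = \left(400 + 0^{2} + 41 \cdot 0\right)^{2} = \left(400 + 0 + 0\right)^{2} = 400^{2} = 160000$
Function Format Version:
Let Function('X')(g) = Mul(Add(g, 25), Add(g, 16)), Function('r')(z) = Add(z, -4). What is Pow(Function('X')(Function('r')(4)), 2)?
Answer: 160000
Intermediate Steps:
Function('r')(z) = Add(-4, z)
Function('X')(g) = Mul(Add(16, g), Add(25, g)) (Function('X')(g) = Mul(Add(25, g), Add(16, g)) = Mul(Add(16, g), Add(25, g)))
Pow(Function('X')(Function('r')(4)), 2) = Pow(Add(400, Pow(Add(-4, 4), 2), Mul(41, Add(-4, 4))), 2) = Pow(Add(400, Pow(0, 2), Mul(41, 0)), 2) = Pow(Add(400, 0, 0), 2) = Pow(400, 2) = 160000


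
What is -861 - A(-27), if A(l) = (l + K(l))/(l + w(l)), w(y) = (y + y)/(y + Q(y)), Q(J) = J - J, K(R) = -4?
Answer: -21556/25 ≈ -862.24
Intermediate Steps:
Q(J) = 0
w(y) = 2 (w(y) = (y + y)/(y + 0) = (2*y)/y = 2)
A(l) = (-4 + l)/(2 + l) (A(l) = (l - 4)/(l + 2) = (-4 + l)/(2 + l))
-861 - A(-27) = -861 - (-4 - 27)/(2 - 27) = -861 - (-31)/(-25) = -861 - (-1)*(-31)/25 = -861 - 1*31/25 = -861 - 31/25 = -21556/25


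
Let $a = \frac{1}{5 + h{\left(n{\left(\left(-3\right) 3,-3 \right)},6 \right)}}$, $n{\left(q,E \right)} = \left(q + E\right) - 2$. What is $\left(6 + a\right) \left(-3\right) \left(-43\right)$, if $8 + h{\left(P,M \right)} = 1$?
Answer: $\frac{1419}{2} \approx 709.5$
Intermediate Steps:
$n{\left(q,E \right)} = -2 + E + q$ ($n{\left(q,E \right)} = \left(E + q\right) - 2 = -2 + E + q$)
$h{\left(P,M \right)} = -7$ ($h{\left(P,M \right)} = -8 + 1 = -7$)
$a = - \frac{1}{2}$ ($a = \frac{1}{5 - 7} = \frac{1}{-2} = - \frac{1}{2} \approx -0.5$)
$\left(6 + a\right) \left(-3\right) \left(-43\right) = \left(6 - \frac{1}{2}\right) \left(-3\right) \left(-43\right) = \frac{11}{2} \left(-3\right) \left(-43\right) = \left(- \frac{33}{2}\right) \left(-43\right) = \frac{1419}{2}$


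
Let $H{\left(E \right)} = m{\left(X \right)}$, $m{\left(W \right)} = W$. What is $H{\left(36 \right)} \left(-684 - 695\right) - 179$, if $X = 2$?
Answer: $-2937$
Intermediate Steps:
$H{\left(E \right)} = 2$
$H{\left(36 \right)} \left(-684 - 695\right) - 179 = 2 \left(-684 - 695\right) - 179 = 2 \left(-1379\right) - 179 = -2758 - 179 = -2937$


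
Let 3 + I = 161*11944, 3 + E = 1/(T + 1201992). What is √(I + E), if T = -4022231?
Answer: √15294882454464486099/2820239 ≈ 1386.7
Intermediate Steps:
E = -8460718/2820239 (E = -3 + 1/(-4022231 + 1201992) = -3 + 1/(-2820239) = -3 - 1/2820239 = -8460718/2820239 ≈ -3.0000)
I = 1922981 (I = -3 + 161*11944 = -3 + 1922984 = 1922981)
√(I + E) = √(1922981 - 8460718/2820239) = √(5423257551741/2820239) = √15294882454464486099/2820239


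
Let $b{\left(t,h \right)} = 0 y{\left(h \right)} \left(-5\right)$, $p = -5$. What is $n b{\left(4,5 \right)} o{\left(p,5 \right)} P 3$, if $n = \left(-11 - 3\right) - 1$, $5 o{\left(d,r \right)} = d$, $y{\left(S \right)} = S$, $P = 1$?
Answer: $0$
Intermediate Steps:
$o{\left(d,r \right)} = \frac{d}{5}$
$n = -15$ ($n = -14 - 1 = -15$)
$b{\left(t,h \right)} = 0$ ($b{\left(t,h \right)} = 0 h \left(-5\right) = 0 \left(-5\right) = 0$)
$n b{\left(4,5 \right)} o{\left(p,5 \right)} P 3 = \left(-15\right) 0 \cdot \frac{1}{5} \left(-5\right) 1 \cdot 3 = 0 \left(-1\right) 1 \cdot 3 = 0 \left(\left(-1\right) 3\right) = 0 \left(-3\right) = 0$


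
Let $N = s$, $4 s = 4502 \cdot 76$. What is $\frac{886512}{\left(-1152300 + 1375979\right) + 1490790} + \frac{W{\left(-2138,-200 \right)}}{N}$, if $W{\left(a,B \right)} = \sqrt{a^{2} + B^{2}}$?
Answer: $\frac{886512}{1714469} + \frac{\sqrt{1152761}}{42769} \approx 0.54218$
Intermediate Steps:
$s = 85538$ ($s = \frac{4502 \cdot 76}{4} = \frac{1}{4} \cdot 342152 = 85538$)
$N = 85538$
$W{\left(a,B \right)} = \sqrt{B^{2} + a^{2}}$
$\frac{886512}{\left(-1152300 + 1375979\right) + 1490790} + \frac{W{\left(-2138,-200 \right)}}{N} = \frac{886512}{\left(-1152300 + 1375979\right) + 1490790} + \frac{\sqrt{\left(-200\right)^{2} + \left(-2138\right)^{2}}}{85538} = \frac{886512}{223679 + 1490790} + \sqrt{40000 + 4571044} \cdot \frac{1}{85538} = \frac{886512}{1714469} + \sqrt{4611044} \cdot \frac{1}{85538} = 886512 \cdot \frac{1}{1714469} + 2 \sqrt{1152761} \cdot \frac{1}{85538} = \frac{886512}{1714469} + \frac{\sqrt{1152761}}{42769}$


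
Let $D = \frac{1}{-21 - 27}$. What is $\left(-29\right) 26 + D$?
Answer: $- \frac{36193}{48} \approx -754.02$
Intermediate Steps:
$D = - \frac{1}{48}$ ($D = \frac{1}{-48} = - \frac{1}{48} \approx -0.020833$)
$\left(-29\right) 26 + D = \left(-29\right) 26 - \frac{1}{48} = -754 - \frac{1}{48} = - \frac{36193}{48}$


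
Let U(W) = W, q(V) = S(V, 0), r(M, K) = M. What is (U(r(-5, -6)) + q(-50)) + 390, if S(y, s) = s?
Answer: 385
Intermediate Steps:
q(V) = 0
(U(r(-5, -6)) + q(-50)) + 390 = (-5 + 0) + 390 = -5 + 390 = 385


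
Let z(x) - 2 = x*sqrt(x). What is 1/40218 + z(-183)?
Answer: 80437/40218 - 183*I*sqrt(183) ≈ 2.0 - 2475.6*I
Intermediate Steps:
z(x) = 2 + x**(3/2) (z(x) = 2 + x*sqrt(x) = 2 + x**(3/2))
1/40218 + z(-183) = 1/40218 + (2 + (-183)**(3/2)) = 1/40218 + (2 - 183*I*sqrt(183)) = 80437/40218 - 183*I*sqrt(183)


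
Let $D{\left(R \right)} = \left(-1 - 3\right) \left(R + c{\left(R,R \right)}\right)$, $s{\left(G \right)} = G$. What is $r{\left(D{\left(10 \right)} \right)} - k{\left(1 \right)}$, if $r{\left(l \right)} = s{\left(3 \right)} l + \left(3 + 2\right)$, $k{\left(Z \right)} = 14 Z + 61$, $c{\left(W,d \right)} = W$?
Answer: $-310$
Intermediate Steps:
$k{\left(Z \right)} = 61 + 14 Z$
$D{\left(R \right)} = - 8 R$ ($D{\left(R \right)} = \left(-1 - 3\right) \left(R + R\right) = - 4 \cdot 2 R = - 8 R$)
$r{\left(l \right)} = 5 + 3 l$ ($r{\left(l \right)} = 3 l + \left(3 + 2\right) = 3 l + 5 = 5 + 3 l$)
$r{\left(D{\left(10 \right)} \right)} - k{\left(1 \right)} = \left(5 + 3 \left(\left(-8\right) 10\right)\right) - \left(61 + 14 \cdot 1\right) = \left(5 + 3 \left(-80\right)\right) - \left(61 + 14\right) = \left(5 - 240\right) - 75 = -235 - 75 = -310$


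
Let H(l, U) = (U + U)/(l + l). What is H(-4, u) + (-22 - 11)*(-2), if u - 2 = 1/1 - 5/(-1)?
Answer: 64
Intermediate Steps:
u = 8 (u = 2 + (1/1 - 5/(-1)) = 2 + (1*1 - 5*(-1)) = 2 + (1 + 5) = 2 + 6 = 8)
H(l, U) = U/l (H(l, U) = (2*U)/((2*l)) = (2*U)*(1/(2*l)) = U/l)
H(-4, u) + (-22 - 11)*(-2) = 8/(-4) + (-22 - 11)*(-2) = 8*(-1/4) - 33*(-2) = -2 + 66 = 64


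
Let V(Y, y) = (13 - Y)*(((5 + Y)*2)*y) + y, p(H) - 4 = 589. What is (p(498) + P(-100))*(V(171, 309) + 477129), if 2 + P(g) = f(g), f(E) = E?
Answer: -8203581846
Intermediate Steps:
P(g) = -2 + g
p(H) = 593 (p(H) = 4 + 589 = 593)
V(Y, y) = y + y*(10 + 2*Y)*(13 - Y) (V(Y, y) = (13 - Y)*((10 + 2*Y)*y) + y = (13 - Y)*(y*(10 + 2*Y)) + y = y*(10 + 2*Y)*(13 - Y) + y = y + y*(10 + 2*Y)*(13 - Y))
(p(498) + P(-100))*(V(171, 309) + 477129) = (593 + (-2 - 100))*(309*(131 - 2*171² + 16*171) + 477129) = (593 - 102)*(309*(131 - 2*29241 + 2736) + 477129) = 491*(309*(131 - 58482 + 2736) + 477129) = 491*(309*(-55615) + 477129) = 491*(-17185035 + 477129) = 491*(-16707906) = -8203581846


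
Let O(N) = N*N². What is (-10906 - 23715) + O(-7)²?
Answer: 83028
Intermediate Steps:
O(N) = N³
(-10906 - 23715) + O(-7)² = (-10906 - 23715) + ((-7)³)² = -34621 + (-343)² = -34621 + 117649 = 83028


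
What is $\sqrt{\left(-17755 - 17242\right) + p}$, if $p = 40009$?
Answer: $2 \sqrt{1253} \approx 70.796$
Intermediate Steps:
$\sqrt{\left(-17755 - 17242\right) + p} = \sqrt{\left(-17755 - 17242\right) + 40009} = \sqrt{-34997 + 40009} = \sqrt{5012} = 2 \sqrt{1253}$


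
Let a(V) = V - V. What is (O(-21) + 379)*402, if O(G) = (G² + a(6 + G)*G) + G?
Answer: 321198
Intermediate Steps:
a(V) = 0
O(G) = G + G² (O(G) = (G² + 0*G) + G = (G² + 0) + G = G² + G = G + G²)
(O(-21) + 379)*402 = (-21*(1 - 21) + 379)*402 = (-21*(-20) + 379)*402 = (420 + 379)*402 = 799*402 = 321198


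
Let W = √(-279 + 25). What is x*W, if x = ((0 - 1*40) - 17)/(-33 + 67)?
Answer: -57*I*√254/34 ≈ -26.719*I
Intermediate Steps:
W = I*√254 (W = √(-254) = I*√254 ≈ 15.937*I)
x = -57/34 (x = ((0 - 40) - 17)/34 = (-40 - 17)*(1/34) = -57*1/34 = -57/34 ≈ -1.6765)
x*W = -57*I*√254/34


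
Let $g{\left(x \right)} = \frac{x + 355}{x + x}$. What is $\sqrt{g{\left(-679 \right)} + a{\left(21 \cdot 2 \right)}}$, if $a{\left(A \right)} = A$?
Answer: $\frac{2 \sqrt{4868430}}{679} \approx 6.4991$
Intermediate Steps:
$g{\left(x \right)} = \frac{355 + x}{2 x}$
$\sqrt{g{\left(-679 \right)} + a{\left(21 \cdot 2 \right)}} = \sqrt{\frac{355 - 679}{2 \left(-679\right)} + 21 \cdot 2} = \sqrt{\frac{1}{2} \left(- \frac{1}{679}\right) \left(-324\right) + 42} = \sqrt{\frac{162}{679} + 42} = \sqrt{\frac{28680}{679}} = \frac{2 \sqrt{4868430}}{679}$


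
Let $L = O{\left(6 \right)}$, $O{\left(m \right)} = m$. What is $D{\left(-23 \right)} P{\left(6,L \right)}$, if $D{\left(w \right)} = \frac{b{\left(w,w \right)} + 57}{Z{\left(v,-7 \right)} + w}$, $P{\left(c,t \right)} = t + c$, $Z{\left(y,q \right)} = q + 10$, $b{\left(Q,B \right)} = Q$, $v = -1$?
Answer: $- \frac{102}{5} \approx -20.4$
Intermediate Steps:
$L = 6$
$Z{\left(y,q \right)} = 10 + q$
$P{\left(c,t \right)} = c + t$
$D{\left(w \right)} = \frac{57 + w}{3 + w}$ ($D{\left(w \right)} = \frac{w + 57}{\left(10 - 7\right) + w} = \frac{57 + w}{3 + w}$)
$D{\left(-23 \right)} P{\left(6,L \right)} = \frac{57 - 23}{3 - 23} \left(6 + 6\right) = \frac{1}{-20} \cdot 34 \cdot 12 = \left(- \frac{1}{20}\right) 34 \cdot 12 = \left(- \frac{17}{10}\right) 12 = - \frac{102}{5}$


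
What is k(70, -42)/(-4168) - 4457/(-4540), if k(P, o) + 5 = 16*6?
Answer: 4540909/4730680 ≈ 0.95988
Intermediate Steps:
k(P, o) = 91 (k(P, o) = -5 + 16*6 = -5 + 96 = 91)
k(70, -42)/(-4168) - 4457/(-4540) = 91/(-4168) - 4457/(-4540) = 91*(-1/4168) - 4457*(-1/4540) = -91/4168 + 4457/4540 = 4540909/4730680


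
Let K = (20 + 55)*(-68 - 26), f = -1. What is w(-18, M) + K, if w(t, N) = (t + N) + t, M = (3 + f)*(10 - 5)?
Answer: -7076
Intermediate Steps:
K = -7050 (K = 75*(-94) = -7050)
M = 10 (M = (3 - 1)*(10 - 5) = 2*5 = 10)
w(t, N) = N + 2*t (w(t, N) = (N + t) + t = N + 2*t)
w(-18, M) + K = (10 + 2*(-18)) - 7050 = (10 - 36) - 7050 = -26 - 7050 = -7076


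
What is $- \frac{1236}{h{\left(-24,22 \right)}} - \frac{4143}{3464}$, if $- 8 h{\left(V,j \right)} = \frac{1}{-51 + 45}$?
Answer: $- \frac{205516335}{3464} \approx -59329.0$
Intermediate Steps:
$h{\left(V,j \right)} = \frac{1}{48}$ ($h{\left(V,j \right)} = - \frac{1}{8 \left(-51 + 45\right)} = - \frac{1}{8 \left(-6\right)} = \left(- \frac{1}{8}\right) \left(- \frac{1}{6}\right) = \frac{1}{48}$)
$- \frac{1236}{h{\left(-24,22 \right)}} - \frac{4143}{3464} = - 1236 \frac{1}{\frac{1}{48}} - \frac{4143}{3464} = \left(-1236\right) 48 - \frac{4143}{3464} = -59328 - \frac{4143}{3464} = - \frac{205516335}{3464}$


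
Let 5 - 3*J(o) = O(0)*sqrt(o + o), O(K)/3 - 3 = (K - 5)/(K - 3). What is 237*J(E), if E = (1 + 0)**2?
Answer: 395 - 1106*sqrt(2) ≈ -1169.1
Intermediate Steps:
O(K) = 9 + 3*(-5 + K)/(-3 + K) (O(K) = 9 + 3*((K - 5)/(K - 3)) = 9 + 3*((-5 + K)/(-3 + K)) = 9 + 3*(-5 + K)/(-3 + K))
E = 1 (E = 1**2 = 1)
J(o) = 5/3 - 14*sqrt(2)*sqrt(o)/3 (J(o) = 5/3 - 6*(-7 + 2*0)/(-3 + 0)*sqrt(o + o)/3 = 5/3 - 6*(-7 + 0)/(-3)*sqrt(2*o)/3 = 5/3 - 6*(-1/3)*(-7)*sqrt(2)*sqrt(o)/3 = 5/3 - 14*sqrt(2)*sqrt(o)/3)
237*J(E) = 237*(5/3 - 14*sqrt(2)*sqrt(1)/3) = 237*(5/3 - 14/3*sqrt(2)*1) = 237*(5/3 - 14*sqrt(2)/3) = 395 - 1106*sqrt(2)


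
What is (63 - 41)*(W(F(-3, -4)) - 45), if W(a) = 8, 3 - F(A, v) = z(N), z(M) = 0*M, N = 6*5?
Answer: -814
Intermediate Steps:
N = 30
z(M) = 0
F(A, v) = 3 (F(A, v) = 3 - 1*0 = 3 + 0 = 3)
(63 - 41)*(W(F(-3, -4)) - 45) = (63 - 41)*(8 - 45) = 22*(-37) = -814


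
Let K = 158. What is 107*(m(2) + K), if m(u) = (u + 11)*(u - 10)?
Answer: 5778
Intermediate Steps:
m(u) = (-10 + u)*(11 + u) (m(u) = (11 + u)*(-10 + u) = (-10 + u)*(11 + u))
107*(m(2) + K) = 107*((-110 + 2 + 2**2) + 158) = 107*((-110 + 2 + 4) + 158) = 107*(-104 + 158) = 107*54 = 5778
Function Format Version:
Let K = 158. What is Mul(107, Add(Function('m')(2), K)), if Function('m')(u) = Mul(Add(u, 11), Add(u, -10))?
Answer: 5778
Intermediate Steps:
Function('m')(u) = Mul(Add(-10, u), Add(11, u)) (Function('m')(u) = Mul(Add(11, u), Add(-10, u)) = Mul(Add(-10, u), Add(11, u)))
Mul(107, Add(Function('m')(2), K)) = Mul(107, Add(Add(-110, 2, Pow(2, 2)), 158)) = Mul(107, Add(Add(-110, 2, 4), 158)) = Mul(107, Add(-104, 158)) = Mul(107, 54) = 5778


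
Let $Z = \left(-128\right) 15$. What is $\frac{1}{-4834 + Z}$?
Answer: $- \frac{1}{6754} \approx -0.00014806$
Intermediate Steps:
$Z = -1920$
$\frac{1}{-4834 + Z} = \frac{1}{-4834 - 1920} = \frac{1}{-6754} = - \frac{1}{6754}$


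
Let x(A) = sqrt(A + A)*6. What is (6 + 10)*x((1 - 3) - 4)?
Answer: 192*I*sqrt(3) ≈ 332.55*I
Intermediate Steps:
x(A) = 6*sqrt(2)*sqrt(A) (x(A) = sqrt(2*A)*6 = (sqrt(2)*sqrt(A))*6 = 6*sqrt(2)*sqrt(A))
(6 + 10)*x((1 - 3) - 4) = (6 + 10)*(6*sqrt(2)*sqrt((1 - 3) - 4)) = 16*(6*sqrt(2)*sqrt(-2 - 4)) = 16*(6*sqrt(2)*sqrt(-6)) = 16*(6*sqrt(2)*(I*sqrt(6))) = 16*(12*I*sqrt(3)) = 192*I*sqrt(3)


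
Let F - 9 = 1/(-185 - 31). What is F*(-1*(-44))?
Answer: 21373/54 ≈ 395.80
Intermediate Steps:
F = 1943/216 (F = 9 + 1/(-185 - 31) = 9 + 1/(-216) = 9 - 1/216 = 1943/216 ≈ 8.9954)
F*(-1*(-44)) = 1943*(-1*(-44))/216 = (1943/216)*44 = 21373/54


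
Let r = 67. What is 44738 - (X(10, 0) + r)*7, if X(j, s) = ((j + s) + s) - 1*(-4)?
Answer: 44171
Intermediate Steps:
X(j, s) = 4 + j + 2*s (X(j, s) = (j + 2*s) + 4 = 4 + j + 2*s)
44738 - (X(10, 0) + r)*7 = 44738 - ((4 + 10 + 2*0) + 67)*7 = 44738 - ((4 + 10 + 0) + 67)*7 = 44738 - (14 + 67)*7 = 44738 - 81*7 = 44738 - 1*567 = 44738 - 567 = 44171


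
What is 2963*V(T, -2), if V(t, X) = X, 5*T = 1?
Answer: -5926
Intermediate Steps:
T = ⅕ (T = (⅕)*1 = ⅕ ≈ 0.20000)
2963*V(T, -2) = 2963*(-2) = -5926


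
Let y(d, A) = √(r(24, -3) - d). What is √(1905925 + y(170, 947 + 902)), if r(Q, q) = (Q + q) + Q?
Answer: √(1905925 + 5*I*√5) ≈ 1380.6 + 0.004*I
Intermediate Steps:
r(Q, q) = q + 2*Q
y(d, A) = √(45 - d) (y(d, A) = √((-3 + 2*24) - d) = √((-3 + 48) - d) = √(45 - d))
√(1905925 + y(170, 947 + 902)) = √(1905925 + √(45 - 1*170)) = √(1905925 + √(45 - 170)) = √(1905925 + √(-125)) = √(1905925 + 5*I*√5)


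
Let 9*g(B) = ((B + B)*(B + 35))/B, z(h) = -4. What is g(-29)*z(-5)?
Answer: -16/3 ≈ -5.3333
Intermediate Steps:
g(B) = 70/9 + 2*B/9 (g(B) = (((B + B)*(B + 35))/B)/9 = (((2*B)*(35 + B))/B)/9 = ((2*B*(35 + B))/B)/9 = (70 + 2*B)/9 = 70/9 + 2*B/9)
g(-29)*z(-5) = (70/9 + (2/9)*(-29))*(-4) = (70/9 - 58/9)*(-4) = (4/3)*(-4) = -16/3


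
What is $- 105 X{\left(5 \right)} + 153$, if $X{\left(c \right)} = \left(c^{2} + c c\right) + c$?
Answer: $-5622$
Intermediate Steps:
$X{\left(c \right)} = c + 2 c^{2}$ ($X{\left(c \right)} = \left(c^{2} + c^{2}\right) + c = 2 c^{2} + c = c + 2 c^{2}$)
$- 105 X{\left(5 \right)} + 153 = - 105 \cdot 5 \left(1 + 2 \cdot 5\right) + 153 = - 105 \cdot 5 \left(1 + 10\right) + 153 = - 105 \cdot 5 \cdot 11 + 153 = \left(-105\right) 55 + 153 = -5775 + 153 = -5622$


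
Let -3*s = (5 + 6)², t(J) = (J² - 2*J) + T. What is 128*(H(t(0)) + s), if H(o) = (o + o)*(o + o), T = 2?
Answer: -9344/3 ≈ -3114.7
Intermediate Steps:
t(J) = 2 + J² - 2*J (t(J) = (J² - 2*J) + 2 = 2 + J² - 2*J)
H(o) = 4*o² (H(o) = (2*o)*(2*o) = 4*o²)
s = -121/3 (s = -(5 + 6)²/3 = -⅓*11² = -⅓*121 = -121/3 ≈ -40.333)
128*(H(t(0)) + s) = 128*(4*(2 + 0² - 2*0)² - 121/3) = 128*(4*(2 + 0 + 0)² - 121/3) = 128*(4*2² - 121/3) = 128*(4*4 - 121/3) = 128*(16 - 121/3) = 128*(-73/3) = -9344/3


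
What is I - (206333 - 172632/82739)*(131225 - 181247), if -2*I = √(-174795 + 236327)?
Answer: 853956248246010/82739 - √15383 ≈ 1.0321e+10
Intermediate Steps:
I = -√15383 (I = -√(-174795 + 236327)/2 = -√15383 ≈ -124.03)
I - (206333 - 172632/82739)*(131225 - 181247) = -√15383 - (206333 - 172632/82739)*(131225 - 181247) = -√15383 - (206333 - 172632*1/82739)*(-50022) = -√15383 - (206333 - 172632/82739)*(-50022) = -√15383 - 17071613455*(-50022)/82739 = -√15383 - 1*(-853956248246010/82739) = -√15383 + 853956248246010/82739 = 853956248246010/82739 - √15383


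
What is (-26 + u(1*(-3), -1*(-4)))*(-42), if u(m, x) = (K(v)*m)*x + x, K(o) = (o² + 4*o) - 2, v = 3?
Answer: 10500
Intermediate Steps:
K(o) = -2 + o² + 4*o
u(m, x) = x + 19*m*x (u(m, x) = ((-2 + 3² + 4*3)*m)*x + x = ((-2 + 9 + 12)*m)*x + x = (19*m)*x + x = 19*m*x + x = x + 19*m*x)
(-26 + u(1*(-3), -1*(-4)))*(-42) = (-26 + (-1*(-4))*(1 + 19*(1*(-3))))*(-42) = (-26 + 4*(1 + 19*(-3)))*(-42) = (-26 + 4*(1 - 57))*(-42) = (-26 + 4*(-56))*(-42) = (-26 - 224)*(-42) = -250*(-42) = 10500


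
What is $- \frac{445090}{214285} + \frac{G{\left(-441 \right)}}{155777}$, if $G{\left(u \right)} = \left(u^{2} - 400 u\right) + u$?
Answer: $\frac{2008990094}{6676134889} \approx 0.30092$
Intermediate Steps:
$G{\left(u \right)} = u^{2} - 399 u$
$- \frac{445090}{214285} + \frac{G{\left(-441 \right)}}{155777} = - \frac{445090}{214285} + \frac{\left(-441\right) \left(-399 - 441\right)}{155777} = \left(-445090\right) \frac{1}{214285} + \left(-441\right) \left(-840\right) \frac{1}{155777} = - \frac{89018}{42857} + 370440 \cdot \frac{1}{155777} = - \frac{89018}{42857} + \frac{370440}{155777} = \frac{2008990094}{6676134889}$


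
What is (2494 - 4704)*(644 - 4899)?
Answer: 9403550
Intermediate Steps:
(2494 - 4704)*(644 - 4899) = -2210*(-4255) = 9403550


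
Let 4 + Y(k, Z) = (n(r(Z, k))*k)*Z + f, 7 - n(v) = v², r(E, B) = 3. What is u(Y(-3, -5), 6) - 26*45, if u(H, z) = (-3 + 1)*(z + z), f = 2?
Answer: -1194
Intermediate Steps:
n(v) = 7 - v²
Y(k, Z) = -2 - 2*Z*k (Y(k, Z) = -4 + (((7 - 1*3²)*k)*Z + 2) = -4 + (((7 - 1*9)*k)*Z + 2) = -4 + (((7 - 9)*k)*Z + 2) = -4 + ((-2*k)*Z + 2) = -4 + (-2*Z*k + 2) = -4 + (2 - 2*Z*k) = -2 - 2*Z*k)
u(H, z) = -4*z
u(Y(-3, -5), 6) - 26*45 = -4*6 - 26*45 = -24 - 1170 = -1194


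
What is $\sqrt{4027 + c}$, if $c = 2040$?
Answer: $\sqrt{6067} \approx 77.891$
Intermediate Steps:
$\sqrt{4027 + c} = \sqrt{4027 + 2040} = \sqrt{6067}$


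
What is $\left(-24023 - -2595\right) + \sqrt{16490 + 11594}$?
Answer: $-21428 + 2 \sqrt{7021} \approx -21260.0$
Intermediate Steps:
$\left(-24023 - -2595\right) + \sqrt{16490 + 11594} = \left(-24023 + 2595\right) + \sqrt{28084} = -21428 + 2 \sqrt{7021}$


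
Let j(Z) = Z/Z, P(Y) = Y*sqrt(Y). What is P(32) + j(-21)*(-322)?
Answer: -322 + 128*sqrt(2) ≈ -140.98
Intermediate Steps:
P(Y) = Y**(3/2)
j(Z) = 1
P(32) + j(-21)*(-322) = 32**(3/2) + 1*(-322) = 128*sqrt(2) - 322 = -322 + 128*sqrt(2)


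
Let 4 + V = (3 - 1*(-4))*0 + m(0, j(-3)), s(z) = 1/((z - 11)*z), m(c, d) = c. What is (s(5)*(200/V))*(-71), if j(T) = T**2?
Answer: -355/3 ≈ -118.33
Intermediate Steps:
s(z) = 1/(z*(-11 + z)) (s(z) = 1/((-11 + z)*z) = 1/(z*(-11 + z)))
V = -4 (V = -4 + ((3 - 1*(-4))*0 + 0) = -4 + ((3 + 4)*0 + 0) = -4 + (7*0 + 0) = -4 + (0 + 0) = -4 + 0 = -4)
(s(5)*(200/V))*(-71) = ((1/(5*(-11 + 5)))*(200/(-4)))*(-71) = (((1/5)/(-6))*(200*(-1/4)))*(-71) = (((1/5)*(-1/6))*(-50))*(-71) = -1/30*(-50)*(-71) = (5/3)*(-71) = -355/3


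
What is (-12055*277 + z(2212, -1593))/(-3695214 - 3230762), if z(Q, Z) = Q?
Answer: 3337023/6925976 ≈ 0.48181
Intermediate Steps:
(-12055*277 + z(2212, -1593))/(-3695214 - 3230762) = (-12055*277 + 2212)/(-3695214 - 3230762) = (-3339235 + 2212)/(-6925976) = -3337023*(-1/6925976) = 3337023/6925976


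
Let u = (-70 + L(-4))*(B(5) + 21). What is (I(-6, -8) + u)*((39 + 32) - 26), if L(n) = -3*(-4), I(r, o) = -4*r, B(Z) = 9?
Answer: -77220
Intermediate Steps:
L(n) = 12
u = -1740 (u = (-70 + 12)*(9 + 21) = -58*30 = -1740)
(I(-6, -8) + u)*((39 + 32) - 26) = (-4*(-6) - 1740)*((39 + 32) - 26) = (24 - 1740)*(71 - 26) = -1716*45 = -77220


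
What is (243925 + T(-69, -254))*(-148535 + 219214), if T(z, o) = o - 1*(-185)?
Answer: 17235498224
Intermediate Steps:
T(z, o) = 185 + o (T(z, o) = o + 185 = 185 + o)
(243925 + T(-69, -254))*(-148535 + 219214) = (243925 + (185 - 254))*(-148535 + 219214) = (243925 - 69)*70679 = 243856*70679 = 17235498224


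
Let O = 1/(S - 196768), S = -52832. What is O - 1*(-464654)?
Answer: 115977638399/249600 ≈ 4.6465e+5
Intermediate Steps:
O = -1/249600 (O = 1/(-52832 - 196768) = 1/(-249600) = -1/249600 ≈ -4.0064e-6)
O - 1*(-464654) = -1/249600 - 1*(-464654) = -1/249600 + 464654 = 115977638399/249600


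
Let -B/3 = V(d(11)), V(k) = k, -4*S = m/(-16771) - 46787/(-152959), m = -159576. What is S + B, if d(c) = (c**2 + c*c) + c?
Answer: -7813369331165/10261101556 ≈ -761.46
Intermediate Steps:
d(c) = c + 2*c**2 (d(c) = (c**2 + c**2) + c = 2*c**2 + c = c + 2*c**2)
S = -25193250161/10261101556 (S = -(-159576/(-16771) - 46787/(-152959))/4 = -(-159576*(-1/16771) - 46787*(-1/152959))/4 = -(159576/16771 + 46787/152959)/4 = -1/4*25193250161/2565275389 = -25193250161/10261101556 ≈ -2.4552)
B = -759 (B = -33*(1 + 2*11) = -33*(1 + 22) = -33*23 = -3*253 = -759)
S + B = -25193250161/10261101556 - 759 = -7813369331165/10261101556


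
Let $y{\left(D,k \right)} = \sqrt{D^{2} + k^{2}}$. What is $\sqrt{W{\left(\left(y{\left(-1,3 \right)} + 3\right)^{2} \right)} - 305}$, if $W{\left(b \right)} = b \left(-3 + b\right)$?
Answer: $\sqrt{359 + 210 \sqrt{10}} \approx 31.986$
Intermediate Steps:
$\sqrt{W{\left(\left(y{\left(-1,3 \right)} + 3\right)^{2} \right)} - 305} = \sqrt{\left(\sqrt{\left(-1\right)^{2} + 3^{2}} + 3\right)^{2} \left(-3 + \left(\sqrt{\left(-1\right)^{2} + 3^{2}} + 3\right)^{2}\right) - 305} = \sqrt{\left(\sqrt{1 + 9} + 3\right)^{2} \left(-3 + \left(\sqrt{1 + 9} + 3\right)^{2}\right) - 305} = \sqrt{\left(\sqrt{10} + 3\right)^{2} \left(-3 + \left(\sqrt{10} + 3\right)^{2}\right) - 305} = \sqrt{\left(3 + \sqrt{10}\right)^{2} \left(-3 + \left(3 + \sqrt{10}\right)^{2}\right) - 305} = \sqrt{-305 + \left(3 + \sqrt{10}\right)^{2} \left(-3 + \left(3 + \sqrt{10}\right)^{2}\right)}$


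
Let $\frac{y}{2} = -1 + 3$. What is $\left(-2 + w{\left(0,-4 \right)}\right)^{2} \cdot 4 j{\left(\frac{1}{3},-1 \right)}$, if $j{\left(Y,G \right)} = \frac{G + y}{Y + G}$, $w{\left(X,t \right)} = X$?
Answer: $-72$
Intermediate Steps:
$y = 4$ ($y = 2 \left(-1 + 3\right) = 2 \cdot 2 = 4$)
$j{\left(Y,G \right)} = \frac{4 + G}{G + Y}$ ($j{\left(Y,G \right)} = \frac{G + 4}{Y + G} = \frac{4 + G}{G + Y}$)
$\left(-2 + w{\left(0,-4 \right)}\right)^{2} \cdot 4 j{\left(\frac{1}{3},-1 \right)} = \left(-2 + 0\right)^{2} \cdot 4 \frac{4 - 1}{-1 + \frac{1}{3}} = \left(-2\right)^{2} \cdot 4 \frac{1}{-1 + \frac{1}{3}} \cdot 3 = 4 \cdot 4 \frac{1}{- \frac{2}{3}} \cdot 3 = 4 \cdot 4 \left(\left(- \frac{3}{2}\right) 3\right) = 4 \cdot 4 \left(- \frac{9}{2}\right) = 4 \left(-18\right) = -72$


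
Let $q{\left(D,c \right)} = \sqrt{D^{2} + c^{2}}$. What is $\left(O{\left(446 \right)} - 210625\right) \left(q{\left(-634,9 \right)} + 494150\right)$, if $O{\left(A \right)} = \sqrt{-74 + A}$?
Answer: $- \left(210625 - 2 \sqrt{93}\right) \left(494150 + \sqrt{402037}\right) \approx -1.042 \cdot 10^{11}$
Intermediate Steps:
$\left(O{\left(446 \right)} - 210625\right) \left(q{\left(-634,9 \right)} + 494150\right) = \left(\sqrt{-74 + 446} - 210625\right) \left(\sqrt{\left(-634\right)^{2} + 9^{2}} + 494150\right) = \left(\sqrt{372} - 210625\right) \left(\sqrt{401956 + 81} + 494150\right) = \left(2 \sqrt{93} - 210625\right) \left(\sqrt{402037} + 494150\right) = \left(-210625 + 2 \sqrt{93}\right) \left(494150 + \sqrt{402037}\right)$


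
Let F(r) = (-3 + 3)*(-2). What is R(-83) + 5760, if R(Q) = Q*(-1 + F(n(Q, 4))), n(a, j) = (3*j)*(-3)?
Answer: 5843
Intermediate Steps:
n(a, j) = -9*j
F(r) = 0 (F(r) = 0*(-2) = 0)
R(Q) = -Q (R(Q) = Q*(-1 + 0) = Q*(-1) = -Q)
R(-83) + 5760 = -1*(-83) + 5760 = 83 + 5760 = 5843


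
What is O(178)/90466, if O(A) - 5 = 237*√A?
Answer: 5/90466 + 237*√178/90466 ≈ 0.035007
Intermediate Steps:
O(A) = 5 + 237*√A
O(178)/90466 = (5 + 237*√178)/90466 = (5 + 237*√178)*(1/90466) = 5/90466 + 237*√178/90466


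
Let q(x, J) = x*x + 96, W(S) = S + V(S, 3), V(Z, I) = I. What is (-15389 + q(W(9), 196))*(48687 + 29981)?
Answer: -1191741532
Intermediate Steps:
W(S) = 3 + S (W(S) = S + 3 = 3 + S)
q(x, J) = 96 + x² (q(x, J) = x² + 96 = 96 + x²)
(-15389 + q(W(9), 196))*(48687 + 29981) = (-15389 + (96 + (3 + 9)²))*(48687 + 29981) = (-15389 + (96 + 12²))*78668 = (-15389 + (96 + 144))*78668 = (-15389 + 240)*78668 = -15149*78668 = -1191741532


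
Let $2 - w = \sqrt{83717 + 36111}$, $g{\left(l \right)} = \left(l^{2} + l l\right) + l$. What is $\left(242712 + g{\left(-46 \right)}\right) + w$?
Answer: $246900 - 2 \sqrt{29957} \approx 2.4655 \cdot 10^{5}$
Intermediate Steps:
$g{\left(l \right)} = l + 2 l^{2}$ ($g{\left(l \right)} = \left(l^{2} + l^{2}\right) + l = 2 l^{2} + l = l + 2 l^{2}$)
$w = 2 - 2 \sqrt{29957}$ ($w = 2 - \sqrt{83717 + 36111} = 2 - \sqrt{119828} = 2 - 2 \sqrt{29957} \approx -344.16$)
$\left(242712 + g{\left(-46 \right)}\right) + w = \left(242712 - 46 \left(1 + 2 \left(-46\right)\right)\right) + \left(2 - 2 \sqrt{29957}\right) = \left(242712 - 46 \left(1 - 92\right)\right) + \left(2 - 2 \sqrt{29957}\right) = \left(242712 - -4186\right) + \left(2 - 2 \sqrt{29957}\right) = \left(242712 + 4186\right) + \left(2 - 2 \sqrt{29957}\right) = 246898 + \left(2 - 2 \sqrt{29957}\right) = 246900 - 2 \sqrt{29957}$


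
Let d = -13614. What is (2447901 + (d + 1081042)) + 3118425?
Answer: 6633754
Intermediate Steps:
(2447901 + (d + 1081042)) + 3118425 = (2447901 + (-13614 + 1081042)) + 3118425 = (2447901 + 1067428) + 3118425 = 3515329 + 3118425 = 6633754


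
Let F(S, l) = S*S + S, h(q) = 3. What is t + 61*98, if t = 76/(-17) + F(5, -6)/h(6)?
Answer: 101720/17 ≈ 5983.5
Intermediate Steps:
F(S, l) = S + S**2 (F(S, l) = S**2 + S = S + S**2)
t = 94/17 (t = 76/(-17) + (5*(1 + 5))/3 = 76*(-1/17) + (5*6)*(1/3) = -76/17 + 30*(1/3) = -76/17 + 10 = 94/17 ≈ 5.5294)
t + 61*98 = 94/17 + 61*98 = 94/17 + 5978 = 101720/17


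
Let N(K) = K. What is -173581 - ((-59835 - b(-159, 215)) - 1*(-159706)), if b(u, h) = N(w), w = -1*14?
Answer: -273466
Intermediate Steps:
w = -14
b(u, h) = -14
-173581 - ((-59835 - b(-159, 215)) - 1*(-159706)) = -173581 - ((-59835 - 1*(-14)) - 1*(-159706)) = -173581 - ((-59835 + 14) + 159706) = -173581 - (-59821 + 159706) = -173581 - 1*99885 = -173581 - 99885 = -273466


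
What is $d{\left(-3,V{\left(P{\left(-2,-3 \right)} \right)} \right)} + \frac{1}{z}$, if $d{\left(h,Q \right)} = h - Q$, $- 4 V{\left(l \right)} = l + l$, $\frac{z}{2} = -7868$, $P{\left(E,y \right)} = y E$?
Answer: $- \frac{1}{15736} \approx -6.3549 \cdot 10^{-5}$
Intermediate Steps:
$P{\left(E,y \right)} = E y$
$z = -15736$ ($z = 2 \left(-7868\right) = -15736$)
$V{\left(l \right)} = - \frac{l}{2}$ ($V{\left(l \right)} = - \frac{l + l}{4} = - \frac{2 l}{4} = - \frac{l}{2}$)
$d{\left(-3,V{\left(P{\left(-2,-3 \right)} \right)} \right)} + \frac{1}{z} = \left(-3 - - \frac{\left(-2\right) \left(-3\right)}{2}\right) + \frac{1}{-15736} = \left(-3 - \left(- \frac{1}{2}\right) 6\right) - \frac{1}{15736} = \left(-3 - -3\right) - \frac{1}{15736} = \left(-3 + 3\right) - \frac{1}{15736} = 0 - \frac{1}{15736} = - \frac{1}{15736}$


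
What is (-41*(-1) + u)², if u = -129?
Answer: 7744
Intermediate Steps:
(-41*(-1) + u)² = (-41*(-1) - 129)² = (41 - 129)² = (-88)² = 7744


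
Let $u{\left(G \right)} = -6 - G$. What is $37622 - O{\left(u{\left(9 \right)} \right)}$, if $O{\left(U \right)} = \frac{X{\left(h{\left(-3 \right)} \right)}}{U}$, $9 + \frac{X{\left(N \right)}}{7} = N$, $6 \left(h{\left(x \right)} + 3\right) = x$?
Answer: $\frac{225697}{6} \approx 37616.0$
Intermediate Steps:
$h{\left(x \right)} = -3 + \frac{x}{6}$
$X{\left(N \right)} = -63 + 7 N$
$O{\left(U \right)} = - \frac{175}{2 U}$ ($O{\left(U \right)} = \frac{-63 + 7 \left(-3 + \frac{1}{6} \left(-3\right)\right)}{U} = \frac{-63 + 7 \left(-3 - \frac{1}{2}\right)}{U} = \frac{-63 + 7 \left(- \frac{7}{2}\right)}{U} = \frac{-63 - \frac{49}{2}}{U} = - \frac{175}{2 U}$)
$37622 - O{\left(u{\left(9 \right)} \right)} = 37622 - - \frac{175}{2 \left(-6 - 9\right)} = 37622 - - \frac{175}{2 \left(-15\right)} = 37622 - \left(- \frac{175}{2}\right) \left(- \frac{1}{15}\right) = 37622 - \frac{35}{6} = \frac{225697}{6}$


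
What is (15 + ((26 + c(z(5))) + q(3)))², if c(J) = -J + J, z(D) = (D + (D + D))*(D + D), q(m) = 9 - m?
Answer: 2209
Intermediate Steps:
z(D) = 6*D² (z(D) = (D + 2*D)*(2*D) = (3*D)*(2*D) = 6*D²)
c(J) = 0
(15 + ((26 + c(z(5))) + q(3)))² = (15 + ((26 + 0) + (9 - 1*3)))² = (15 + (26 + (9 - 3)))² = (15 + (26 + 6))² = (15 + 32)² = 47² = 2209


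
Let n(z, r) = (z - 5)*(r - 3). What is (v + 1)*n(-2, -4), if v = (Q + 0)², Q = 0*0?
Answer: 49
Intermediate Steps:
Q = 0
v = 0 (v = (0 + 0)² = 0² = 0)
n(z, r) = (-5 + z)*(-3 + r)
(v + 1)*n(-2, -4) = (0 + 1)*(15 - 5*(-4) - 3*(-2) - 4*(-2)) = 1*(15 + 20 + 6 + 8) = 1*49 = 49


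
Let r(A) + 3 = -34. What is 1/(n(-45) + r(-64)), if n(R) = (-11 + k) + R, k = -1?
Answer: -1/94 ≈ -0.010638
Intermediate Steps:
r(A) = -37 (r(A) = -3 - 34 = -37)
n(R) = -12 + R (n(R) = (-11 - 1) + R = -12 + R)
1/(n(-45) + r(-64)) = 1/((-12 - 45) - 37) = 1/(-57 - 37) = 1/(-94) = -1/94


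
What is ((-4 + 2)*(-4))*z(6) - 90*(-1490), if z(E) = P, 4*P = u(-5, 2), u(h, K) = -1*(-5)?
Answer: 134110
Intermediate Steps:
u(h, K) = 5
P = 5/4 (P = (¼)*5 = 5/4 ≈ 1.2500)
z(E) = 5/4
((-4 + 2)*(-4))*z(6) - 90*(-1490) = ((-4 + 2)*(-4))*(5/4) - 90*(-1490) = -2*(-4)*(5/4) + 134100 = 8*(5/4) + 134100 = 10 + 134100 = 134110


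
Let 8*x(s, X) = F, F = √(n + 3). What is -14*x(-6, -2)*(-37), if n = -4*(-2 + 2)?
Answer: 259*√3/4 ≈ 112.15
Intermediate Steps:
n = 0 (n = -4*0 = 0)
F = √3 (F = √(0 + 3) = √3 ≈ 1.7320)
x(s, X) = √3/8
-14*x(-6, -2)*(-37) = -7*√3/4*(-37) = 259*√3/4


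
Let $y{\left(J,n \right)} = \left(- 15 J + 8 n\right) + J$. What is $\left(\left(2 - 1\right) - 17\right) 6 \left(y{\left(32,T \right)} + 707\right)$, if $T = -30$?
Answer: $-1824$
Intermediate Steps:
$y{\left(J,n \right)} = - 14 J + 8 n$
$\left(\left(2 - 1\right) - 17\right) 6 \left(y{\left(32,T \right)} + 707\right) = \left(\left(2 - 1\right) - 17\right) 6 \left(\left(\left(-14\right) 32 + 8 \left(-30\right)\right) + 707\right) = \left(1 - 17\right) 6 \left(\left(-448 - 240\right) + 707\right) = \left(-16\right) 6 \left(-688 + 707\right) = \left(-96\right) 19 = -1824$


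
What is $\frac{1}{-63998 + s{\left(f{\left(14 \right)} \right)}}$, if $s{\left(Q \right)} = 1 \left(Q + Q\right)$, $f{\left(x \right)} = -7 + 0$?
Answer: $- \frac{1}{64012} \approx -1.5622 \cdot 10^{-5}$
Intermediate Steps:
$f{\left(x \right)} = -7$
$s{\left(Q \right)} = 2 Q$ ($s{\left(Q \right)} = 1 \cdot 2 Q = 2 Q$)
$\frac{1}{-63998 + s{\left(f{\left(14 \right)} \right)}} = \frac{1}{-63998 + 2 \left(-7\right)} = \frac{1}{-63998 - 14} = \frac{1}{-64012} = - \frac{1}{64012}$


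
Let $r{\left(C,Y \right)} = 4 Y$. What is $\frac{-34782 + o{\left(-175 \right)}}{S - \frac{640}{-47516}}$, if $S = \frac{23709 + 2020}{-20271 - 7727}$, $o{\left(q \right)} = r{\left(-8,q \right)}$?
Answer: $\frac{11800896002644}{301155111} \approx 39185.0$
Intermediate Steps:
$o{\left(q \right)} = 4 q$
$S = - \frac{25729}{27998}$ ($S = \frac{25729}{-27998} = 25729 \left(- \frac{1}{27998}\right) = - \frac{25729}{27998} \approx -0.91896$)
$\frac{-34782 + o{\left(-175 \right)}}{S - \frac{640}{-47516}} = \frac{-34782 + 4 \left(-175\right)}{- \frac{25729}{27998} - \frac{640}{-47516}} = \frac{-34782 - 700}{- \frac{25729}{27998} - - \frac{160}{11879}} = - \frac{35482}{- \frac{25729}{27998} + \frac{160}{11879}} = - \frac{35482}{- \frac{301155111}{332588242}} = \left(-35482\right) \left(- \frac{332588242}{301155111}\right) = \frac{11800896002644}{301155111}$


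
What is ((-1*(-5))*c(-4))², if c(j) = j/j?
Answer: 25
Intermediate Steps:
c(j) = 1
((-1*(-5))*c(-4))² = (-1*(-5)*1)² = (5*1)² = 5² = 25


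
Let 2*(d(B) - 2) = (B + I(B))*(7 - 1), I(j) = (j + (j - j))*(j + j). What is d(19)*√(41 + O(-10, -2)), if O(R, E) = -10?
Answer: 2225*√31 ≈ 12388.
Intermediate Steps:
I(j) = 2*j² (I(j) = (j + 0)*(2*j) = j*(2*j) = 2*j²)
d(B) = 2 + 3*B + 6*B² (d(B) = 2 + ((B + 2*B²)*(7 - 1))/2 = 2 + ((B + 2*B²)*6)/2 = 2 + (6*B + 12*B²)/2 = 2 + (3*B + 6*B²) = 2 + 3*B + 6*B²)
d(19)*√(41 + O(-10, -2)) = (2 + 3*19 + 6*19²)*√(41 - 10) = (2 + 57 + 6*361)*√31 = (2 + 57 + 2166)*√31 = 2225*√31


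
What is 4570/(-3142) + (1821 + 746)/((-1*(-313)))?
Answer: 3317552/491723 ≈ 6.7468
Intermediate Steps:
4570/(-3142) + (1821 + 746)/((-1*(-313))) = 4570*(-1/3142) + 2567/313 = -2285/1571 + 2567*(1/313) = -2285/1571 + 2567/313 = 3317552/491723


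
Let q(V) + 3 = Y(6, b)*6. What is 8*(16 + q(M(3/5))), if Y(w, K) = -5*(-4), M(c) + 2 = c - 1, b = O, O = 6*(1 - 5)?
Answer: 1064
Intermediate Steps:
O = -24 (O = 6*(-4) = -24)
b = -24
M(c) = -3 + c (M(c) = -2 + (c - 1) = -2 + (-1 + c) = -3 + c)
Y(w, K) = 20
q(V) = 117 (q(V) = -3 + 20*6 = -3 + 120 = 117)
8*(16 + q(M(3/5))) = 8*(16 + 117) = 8*133 = 1064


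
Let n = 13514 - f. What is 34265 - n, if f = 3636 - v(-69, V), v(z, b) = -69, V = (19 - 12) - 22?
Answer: 24456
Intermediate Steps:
V = -15 (V = 7 - 22 = -15)
f = 3705 (f = 3636 - 1*(-69) = 3636 + 69 = 3705)
n = 9809 (n = 13514 - 1*3705 = 13514 - 3705 = 9809)
34265 - n = 34265 - 1*9809 = 34265 - 9809 = 24456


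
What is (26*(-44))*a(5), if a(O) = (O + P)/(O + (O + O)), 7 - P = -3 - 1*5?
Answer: -4576/3 ≈ -1525.3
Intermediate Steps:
P = 15 (P = 7 - (-3 - 1*5) = 7 - (-3 - 5) = 7 - 1*(-8) = 7 + 8 = 15)
a(O) = (15 + O)/(3*O) (a(O) = (O + 15)/(O + (O + O)) = (15 + O)/(O + 2*O) = (15 + O)/((3*O)) = (15 + O)*(1/(3*O)) = (15 + O)/(3*O))
(26*(-44))*a(5) = (26*(-44))*((1/3)*(15 + 5)/5) = -1144*20/(3*5) = -1144*4/3 = -4576/3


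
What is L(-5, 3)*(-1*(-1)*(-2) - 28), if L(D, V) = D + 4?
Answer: 30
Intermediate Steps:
L(D, V) = 4 + D
L(-5, 3)*(-1*(-1)*(-2) - 28) = (4 - 5)*(-1*(-1)*(-2) - 28) = -(1*(-2) - 28) = -(-2 - 28) = -1*(-30) = 30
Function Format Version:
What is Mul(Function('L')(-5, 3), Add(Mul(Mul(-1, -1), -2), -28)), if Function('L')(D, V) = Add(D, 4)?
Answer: 30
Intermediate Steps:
Function('L')(D, V) = Add(4, D)
Mul(Function('L')(-5, 3), Add(Mul(Mul(-1, -1), -2), -28)) = Mul(Add(4, -5), Add(Mul(Mul(-1, -1), -2), -28)) = Mul(-1, Add(Mul(1, -2), -28)) = Mul(-1, Add(-2, -28)) = Mul(-1, -30) = 30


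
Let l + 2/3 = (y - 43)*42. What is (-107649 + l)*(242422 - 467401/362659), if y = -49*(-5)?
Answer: -792568543309073/32969 ≈ -2.4040e+10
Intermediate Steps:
y = 245
l = 25450/3 (l = -2/3 + (245 - 43)*42 = -2/3 + 202*42 = -2/3 + 8484 = 25450/3 ≈ 8483.3)
(-107649 + l)*(242422 - 467401/362659) = (-107649 + 25450/3)*(242422 - 467401/362659) = -297497*(242422 - 467401*1/362659)/3 = -297497*(242422 - 42491/32969)/3 = -297497/3*7992368427/32969 = -792568543309073/32969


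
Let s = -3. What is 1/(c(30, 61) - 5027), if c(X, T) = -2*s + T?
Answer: -1/4960 ≈ -0.00020161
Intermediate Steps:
c(X, T) = 6 + T (c(X, T) = -2*(-3) + T = 6 + T)
1/(c(30, 61) - 5027) = 1/((6 + 61) - 5027) = 1/(67 - 5027) = 1/(-4960) = -1/4960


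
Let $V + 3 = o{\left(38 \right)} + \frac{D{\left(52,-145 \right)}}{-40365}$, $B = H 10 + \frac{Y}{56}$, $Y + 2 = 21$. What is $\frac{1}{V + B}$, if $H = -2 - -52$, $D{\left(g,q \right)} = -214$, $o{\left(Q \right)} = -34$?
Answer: $\frac{2260440}{1047362639} \approx 0.0021582$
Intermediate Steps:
$Y = 19$ ($Y = -2 + 21 = 19$)
$H = 50$ ($H = -2 + 52 = 50$)
$B = \frac{28019}{56}$ ($B = 50 \cdot 10 + \frac{19}{56} = 500 + 19 \cdot \frac{1}{56} = 500 + \frac{19}{56} = \frac{28019}{56} \approx 500.34$)
$V = - \frac{1493291}{40365}$ ($V = -3 - \left(34 + \frac{214}{-40365}\right) = -3 - \frac{1372196}{40365} = - \frac{1493291}{40365} \approx -36.995$)
$\frac{1}{V + B} = \frac{1}{- \frac{1493291}{40365} + \frac{28019}{56}} = \frac{1}{\frac{1047362639}{2260440}} = \frac{2260440}{1047362639}$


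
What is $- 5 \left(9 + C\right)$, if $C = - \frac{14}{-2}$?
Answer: $-80$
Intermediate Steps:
$C = 7$ ($C = \left(-14\right) \left(- \frac{1}{2}\right) = 7$)
$- 5 \left(9 + C\right) = - 5 \left(9 + 7\right) = \left(-5\right) 16 = -80$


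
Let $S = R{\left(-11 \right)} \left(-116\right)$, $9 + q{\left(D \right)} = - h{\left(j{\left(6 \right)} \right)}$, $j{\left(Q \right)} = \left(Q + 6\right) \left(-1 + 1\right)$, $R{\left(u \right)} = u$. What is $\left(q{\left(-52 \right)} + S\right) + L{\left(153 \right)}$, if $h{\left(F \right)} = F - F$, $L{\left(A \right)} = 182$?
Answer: $1449$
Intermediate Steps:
$j{\left(Q \right)} = 0$ ($j{\left(Q \right)} = \left(6 + Q\right) 0 = 0$)
$h{\left(F \right)} = 0$
$q{\left(D \right)} = -9$ ($q{\left(D \right)} = -9 - 0 = -9 + 0 = -9$)
$S = 1276$ ($S = \left(-11\right) \left(-116\right) = 1276$)
$\left(q{\left(-52 \right)} + S\right) + L{\left(153 \right)} = \left(-9 + 1276\right) + 182 = 1267 + 182 = 1449$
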